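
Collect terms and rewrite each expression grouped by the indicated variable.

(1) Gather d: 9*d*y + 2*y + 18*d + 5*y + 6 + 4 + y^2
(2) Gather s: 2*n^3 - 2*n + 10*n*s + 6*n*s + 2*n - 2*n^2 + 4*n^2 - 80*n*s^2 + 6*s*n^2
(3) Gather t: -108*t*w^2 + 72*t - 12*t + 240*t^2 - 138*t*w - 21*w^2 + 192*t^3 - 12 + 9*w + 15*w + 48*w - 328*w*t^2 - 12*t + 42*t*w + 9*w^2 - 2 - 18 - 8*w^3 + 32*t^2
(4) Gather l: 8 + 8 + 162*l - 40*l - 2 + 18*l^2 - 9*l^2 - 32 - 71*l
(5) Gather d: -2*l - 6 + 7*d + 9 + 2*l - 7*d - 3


(1) = d*(9*y + 18) + y^2 + 7*y + 10
(2) = 2*n^3 + 2*n^2 - 80*n*s^2 + s*(6*n^2 + 16*n)
(3) = 192*t^3 + t^2*(272 - 328*w) + t*(-108*w^2 - 96*w + 48) - 8*w^3 - 12*w^2 + 72*w - 32
(4) = 9*l^2 + 51*l - 18
(5) = 0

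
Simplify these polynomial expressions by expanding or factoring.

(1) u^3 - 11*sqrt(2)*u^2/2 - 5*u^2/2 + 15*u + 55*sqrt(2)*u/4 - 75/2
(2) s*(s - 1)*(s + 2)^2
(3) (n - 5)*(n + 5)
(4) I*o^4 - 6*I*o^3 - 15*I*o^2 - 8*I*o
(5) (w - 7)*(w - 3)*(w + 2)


(1) = (u - 5/2)*(u - 3*sqrt(2))*(u - 5*sqrt(2)/2)
(2) = s^4 + 3*s^3 - 4*s
(3) = n^2 - 25
(4) = o*(o - 8)*(o + 1)*(I*o + I)
(5) = w^3 - 8*w^2 + w + 42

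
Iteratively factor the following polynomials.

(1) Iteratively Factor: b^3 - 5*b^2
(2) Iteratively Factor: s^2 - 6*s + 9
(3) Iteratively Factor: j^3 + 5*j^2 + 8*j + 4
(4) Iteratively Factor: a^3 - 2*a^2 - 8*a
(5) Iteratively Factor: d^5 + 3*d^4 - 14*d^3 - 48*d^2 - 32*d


(1) = (b)*(b^2 - 5*b) = b*(b - 5)*(b)
(2) = (s - 3)*(s - 3)
(3) = (j + 1)*(j^2 + 4*j + 4) = (j + 1)*(j + 2)*(j + 2)
(4) = (a - 4)*(a^2 + 2*a) = (a - 4)*(a + 2)*(a)
(5) = (d + 4)*(d^4 - d^3 - 10*d^2 - 8*d) = (d - 4)*(d + 4)*(d^3 + 3*d^2 + 2*d) = (d - 4)*(d + 2)*(d + 4)*(d^2 + d) = d*(d - 4)*(d + 2)*(d + 4)*(d + 1)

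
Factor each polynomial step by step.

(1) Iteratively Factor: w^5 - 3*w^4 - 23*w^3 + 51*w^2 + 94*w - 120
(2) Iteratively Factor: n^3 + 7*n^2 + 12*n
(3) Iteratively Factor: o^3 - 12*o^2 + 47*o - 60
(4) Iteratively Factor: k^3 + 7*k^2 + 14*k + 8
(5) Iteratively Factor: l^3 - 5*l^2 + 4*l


(1) = (w + 2)*(w^4 - 5*w^3 - 13*w^2 + 77*w - 60) = (w - 3)*(w + 2)*(w^3 - 2*w^2 - 19*w + 20) = (w - 5)*(w - 3)*(w + 2)*(w^2 + 3*w - 4) = (w - 5)*(w - 3)*(w - 1)*(w + 2)*(w + 4)
(2) = (n + 4)*(n^2 + 3*n) = n*(n + 4)*(n + 3)
(3) = (o - 5)*(o^2 - 7*o + 12) = (o - 5)*(o - 4)*(o - 3)
(4) = (k + 4)*(k^2 + 3*k + 2) = (k + 2)*(k + 4)*(k + 1)
(5) = (l)*(l^2 - 5*l + 4) = l*(l - 4)*(l - 1)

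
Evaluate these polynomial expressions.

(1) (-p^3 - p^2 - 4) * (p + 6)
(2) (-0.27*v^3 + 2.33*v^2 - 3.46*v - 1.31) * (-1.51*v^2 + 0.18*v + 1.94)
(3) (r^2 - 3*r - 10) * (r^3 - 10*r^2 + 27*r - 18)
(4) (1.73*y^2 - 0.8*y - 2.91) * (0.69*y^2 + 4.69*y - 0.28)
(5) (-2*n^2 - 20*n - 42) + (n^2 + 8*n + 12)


(1) = -p^4 - 7*p^3 - 6*p^2 - 4*p - 24
(2) = 0.4077*v^5 - 3.5669*v^4 + 5.1202*v^3 + 5.8755*v^2 - 6.9482*v - 2.5414
(3) = r^5 - 13*r^4 + 47*r^3 + r^2 - 216*r + 180
(4) = 1.1937*y^4 + 7.5617*y^3 - 6.2443*y^2 - 13.4239*y + 0.8148
(5) = -n^2 - 12*n - 30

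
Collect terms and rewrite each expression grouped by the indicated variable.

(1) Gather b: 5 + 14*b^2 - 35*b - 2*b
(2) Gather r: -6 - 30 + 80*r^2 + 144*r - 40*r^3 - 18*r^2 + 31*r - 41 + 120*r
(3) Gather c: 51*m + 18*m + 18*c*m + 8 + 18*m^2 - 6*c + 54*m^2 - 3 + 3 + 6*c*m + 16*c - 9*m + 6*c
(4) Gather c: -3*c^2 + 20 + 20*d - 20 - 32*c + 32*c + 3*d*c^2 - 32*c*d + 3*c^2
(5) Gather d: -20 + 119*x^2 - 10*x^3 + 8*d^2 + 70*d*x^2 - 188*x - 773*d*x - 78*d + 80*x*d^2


(1) = 14*b^2 - 37*b + 5
(2) = -40*r^3 + 62*r^2 + 295*r - 77
(3) = c*(24*m + 16) + 72*m^2 + 60*m + 8
(4) = 3*c^2*d - 32*c*d + 20*d
(5) = d^2*(80*x + 8) + d*(70*x^2 - 773*x - 78) - 10*x^3 + 119*x^2 - 188*x - 20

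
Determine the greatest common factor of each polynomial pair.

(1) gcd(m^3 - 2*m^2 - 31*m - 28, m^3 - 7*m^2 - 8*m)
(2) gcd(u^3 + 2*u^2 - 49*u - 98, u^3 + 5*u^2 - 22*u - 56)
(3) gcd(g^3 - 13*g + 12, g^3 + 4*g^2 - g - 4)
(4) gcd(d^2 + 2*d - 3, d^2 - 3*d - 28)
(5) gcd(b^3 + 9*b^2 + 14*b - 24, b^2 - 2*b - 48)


(1) = gcd((m - 7)*(m + 1)*(m + 4), m*(m - 8)*(m + 1)) = m + 1
(2) = u^2 + 9*u + 14
(3) = gcd((g - 3)*(g - 1)*(g + 4), (g - 1)*(g + 1)*(g + 4)) = g^2 + 3*g - 4
(4) = 1
(5) = b + 6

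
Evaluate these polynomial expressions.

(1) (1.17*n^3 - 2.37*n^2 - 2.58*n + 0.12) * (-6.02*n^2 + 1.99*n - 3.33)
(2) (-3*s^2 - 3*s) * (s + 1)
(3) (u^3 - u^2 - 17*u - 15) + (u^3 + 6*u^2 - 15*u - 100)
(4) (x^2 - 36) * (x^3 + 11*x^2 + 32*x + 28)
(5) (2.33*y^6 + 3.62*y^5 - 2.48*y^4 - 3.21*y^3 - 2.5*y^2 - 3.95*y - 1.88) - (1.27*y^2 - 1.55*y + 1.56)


(1) = -7.0434*n^5 + 16.5957*n^4 + 6.9192*n^3 + 2.0355*n^2 + 8.8302*n - 0.3996
(2) = -3*s^3 - 6*s^2 - 3*s
(3) = 2*u^3 + 5*u^2 - 32*u - 115
(4) = x^5 + 11*x^4 - 4*x^3 - 368*x^2 - 1152*x - 1008
(5) = 2.33*y^6 + 3.62*y^5 - 2.48*y^4 - 3.21*y^3 - 3.77*y^2 - 2.4*y - 3.44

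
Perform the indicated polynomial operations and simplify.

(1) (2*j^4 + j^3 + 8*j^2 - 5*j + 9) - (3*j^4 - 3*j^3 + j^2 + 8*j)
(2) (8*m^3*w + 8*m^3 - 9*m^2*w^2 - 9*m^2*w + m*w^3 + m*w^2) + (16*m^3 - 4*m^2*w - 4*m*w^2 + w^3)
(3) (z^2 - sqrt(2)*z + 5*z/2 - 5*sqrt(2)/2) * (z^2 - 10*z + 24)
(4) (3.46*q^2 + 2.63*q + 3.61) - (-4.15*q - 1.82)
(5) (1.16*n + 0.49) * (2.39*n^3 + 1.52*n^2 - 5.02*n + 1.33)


(1) = -j^4 + 4*j^3 + 7*j^2 - 13*j + 9
(2) = 8*m^3*w + 24*m^3 - 9*m^2*w^2 - 13*m^2*w + m*w^3 - 3*m*w^2 + w^3
(3) = z^4 - 15*z^3/2 - sqrt(2)*z^3 - z^2 + 15*sqrt(2)*z^2/2 + sqrt(2)*z + 60*z - 60*sqrt(2)
(4) = 3.46*q^2 + 6.78*q + 5.43
(5) = 2.7724*n^4 + 2.9343*n^3 - 5.0784*n^2 - 0.917*n + 0.6517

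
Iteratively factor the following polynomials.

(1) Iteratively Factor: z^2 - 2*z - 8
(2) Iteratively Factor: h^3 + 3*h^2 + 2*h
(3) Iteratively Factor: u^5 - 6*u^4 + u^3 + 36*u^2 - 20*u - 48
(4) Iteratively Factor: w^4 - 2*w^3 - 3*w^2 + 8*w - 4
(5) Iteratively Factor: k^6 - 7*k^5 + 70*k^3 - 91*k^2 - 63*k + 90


(1) = (z + 2)*(z - 4)
(2) = (h + 2)*(h^2 + h) = (h + 1)*(h + 2)*(h)
(3) = (u - 4)*(u^4 - 2*u^3 - 7*u^2 + 8*u + 12) = (u - 4)*(u - 3)*(u^3 + u^2 - 4*u - 4) = (u - 4)*(u - 3)*(u + 2)*(u^2 - u - 2) = (u - 4)*(u - 3)*(u + 1)*(u + 2)*(u - 2)
(4) = (w - 1)*(w^3 - w^2 - 4*w + 4) = (w - 2)*(w - 1)*(w^2 + w - 2) = (w - 2)*(w - 1)*(w + 2)*(w - 1)
(5) = (k + 1)*(k^5 - 8*k^4 + 8*k^3 + 62*k^2 - 153*k + 90) = (k - 5)*(k + 1)*(k^4 - 3*k^3 - 7*k^2 + 27*k - 18) = (k - 5)*(k - 1)*(k + 1)*(k^3 - 2*k^2 - 9*k + 18) = (k - 5)*(k - 3)*(k - 1)*(k + 1)*(k^2 + k - 6) = (k - 5)*(k - 3)*(k - 1)*(k + 1)*(k + 3)*(k - 2)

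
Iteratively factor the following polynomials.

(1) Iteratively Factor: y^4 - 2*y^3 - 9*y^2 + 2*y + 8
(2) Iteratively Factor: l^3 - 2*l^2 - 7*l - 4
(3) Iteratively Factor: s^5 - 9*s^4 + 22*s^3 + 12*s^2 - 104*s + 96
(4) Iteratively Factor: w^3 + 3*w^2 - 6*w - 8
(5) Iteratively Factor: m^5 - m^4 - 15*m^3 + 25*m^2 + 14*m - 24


(1) = (y + 2)*(y^3 - 4*y^2 - y + 4) = (y + 1)*(y + 2)*(y^2 - 5*y + 4) = (y - 1)*(y + 1)*(y + 2)*(y - 4)
(2) = (l + 1)*(l^2 - 3*l - 4) = (l - 4)*(l + 1)*(l + 1)
(3) = (s + 2)*(s^4 - 11*s^3 + 44*s^2 - 76*s + 48) = (s - 4)*(s + 2)*(s^3 - 7*s^2 + 16*s - 12) = (s - 4)*(s - 2)*(s + 2)*(s^2 - 5*s + 6) = (s - 4)*(s - 3)*(s - 2)*(s + 2)*(s - 2)
(4) = (w + 1)*(w^2 + 2*w - 8) = (w + 1)*(w + 4)*(w - 2)
(5) = (m - 2)*(m^4 + m^3 - 13*m^2 - m + 12) = (m - 2)*(m + 1)*(m^3 - 13*m + 12) = (m - 2)*(m - 1)*(m + 1)*(m^2 + m - 12) = (m - 2)*(m - 1)*(m + 1)*(m + 4)*(m - 3)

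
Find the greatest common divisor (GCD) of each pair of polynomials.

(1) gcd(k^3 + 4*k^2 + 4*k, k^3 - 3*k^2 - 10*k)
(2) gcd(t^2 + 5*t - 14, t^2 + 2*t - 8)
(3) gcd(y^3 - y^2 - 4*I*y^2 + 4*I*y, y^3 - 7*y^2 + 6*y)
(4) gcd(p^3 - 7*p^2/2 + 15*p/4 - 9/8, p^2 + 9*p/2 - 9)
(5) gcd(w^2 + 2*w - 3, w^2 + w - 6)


(1) = k^2 + 2*k
(2) = gcd((t - 2)*(t + 7), (t - 2)*(t + 4)) = t - 2
(3) = gcd(y*(y - 1)*(y - 4*I), y*(y - 6)*(y - 1)) = y^2 - y
(4) = p - 3/2
(5) = w + 3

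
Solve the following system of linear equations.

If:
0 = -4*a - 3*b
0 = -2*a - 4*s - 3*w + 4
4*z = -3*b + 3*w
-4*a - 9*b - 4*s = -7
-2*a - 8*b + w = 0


Then:
a = 3/16
b = -1/4
s = 17/8
w = -13/8
z = -33/32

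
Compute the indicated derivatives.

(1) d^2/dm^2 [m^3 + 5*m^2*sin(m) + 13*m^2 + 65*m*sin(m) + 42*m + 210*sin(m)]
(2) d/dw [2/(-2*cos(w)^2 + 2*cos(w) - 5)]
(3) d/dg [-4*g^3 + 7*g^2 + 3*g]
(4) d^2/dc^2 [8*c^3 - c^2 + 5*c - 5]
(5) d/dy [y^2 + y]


(1) = -5*m^2*sin(m) - 65*m*sin(m) + 20*m*cos(m) + 6*m - 200*sin(m) + 130*cos(m) + 26
(2) = 4*(sin(w) - sin(2*w))/(2*cos(w) - cos(2*w) - 6)^2
(3) = -12*g^2 + 14*g + 3
(4) = 48*c - 2
(5) = 2*y + 1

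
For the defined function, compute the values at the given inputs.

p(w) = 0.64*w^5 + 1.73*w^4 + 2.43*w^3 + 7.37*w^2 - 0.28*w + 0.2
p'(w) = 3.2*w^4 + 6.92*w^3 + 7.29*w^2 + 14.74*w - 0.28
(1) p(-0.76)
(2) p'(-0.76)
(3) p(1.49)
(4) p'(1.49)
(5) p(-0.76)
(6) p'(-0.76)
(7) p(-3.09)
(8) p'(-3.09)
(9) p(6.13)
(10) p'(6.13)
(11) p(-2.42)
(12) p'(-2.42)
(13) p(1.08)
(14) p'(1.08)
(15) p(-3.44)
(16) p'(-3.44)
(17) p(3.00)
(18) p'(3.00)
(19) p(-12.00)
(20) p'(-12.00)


(1) = 4.02
(2) = -9.24
(3) = 37.41
(4) = 76.53
(5) = 4.02
(6) = -9.24
(7) = -22.83
(8) = 111.35
(9) = 8817.62
(10) = 6476.48
(11) = 15.81
(12) = 18.42
(13) = 14.85
(14) = 37.21
(15) = -76.58
(16) = 201.69
(17) = 426.95
(18) = 555.59
(19) = -126513.40
(20) = 55270.04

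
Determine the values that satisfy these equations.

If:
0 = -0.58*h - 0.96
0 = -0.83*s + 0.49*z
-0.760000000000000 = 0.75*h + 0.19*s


Then:
h = -1.66
s = 2.53
z = 4.29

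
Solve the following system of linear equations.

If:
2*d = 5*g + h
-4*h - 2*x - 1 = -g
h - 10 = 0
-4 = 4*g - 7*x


Then:
d = -1465/2
g = -295
h = 10
x = -168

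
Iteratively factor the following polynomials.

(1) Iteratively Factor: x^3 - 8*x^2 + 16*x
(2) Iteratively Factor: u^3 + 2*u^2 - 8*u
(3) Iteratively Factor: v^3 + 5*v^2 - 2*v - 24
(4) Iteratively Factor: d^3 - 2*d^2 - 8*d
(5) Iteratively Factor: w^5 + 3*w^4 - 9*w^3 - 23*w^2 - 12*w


(1) = (x - 4)*(x^2 - 4*x) = (x - 4)^2*(x)
(2) = (u + 4)*(u^2 - 2*u) = u*(u + 4)*(u - 2)
(3) = (v - 2)*(v^2 + 7*v + 12) = (v - 2)*(v + 3)*(v + 4)
(4) = (d)*(d^2 - 2*d - 8) = d*(d + 2)*(d - 4)
(5) = (w)*(w^4 + 3*w^3 - 9*w^2 - 23*w - 12) = w*(w + 1)*(w^3 + 2*w^2 - 11*w - 12) = w*(w + 1)*(w + 4)*(w^2 - 2*w - 3) = w*(w - 3)*(w + 1)*(w + 4)*(w + 1)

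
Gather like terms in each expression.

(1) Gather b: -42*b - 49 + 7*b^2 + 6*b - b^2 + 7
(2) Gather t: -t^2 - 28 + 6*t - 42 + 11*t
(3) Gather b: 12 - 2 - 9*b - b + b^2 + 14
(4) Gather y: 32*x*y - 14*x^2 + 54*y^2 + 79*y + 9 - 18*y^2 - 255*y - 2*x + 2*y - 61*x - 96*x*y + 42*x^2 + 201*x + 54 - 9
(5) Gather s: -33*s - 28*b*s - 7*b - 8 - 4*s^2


(1) = 6*b^2 - 36*b - 42
(2) = -t^2 + 17*t - 70
(3) = b^2 - 10*b + 24
(4) = 28*x^2 + 138*x + 36*y^2 + y*(-64*x - 174) + 54
(5) = -7*b - 4*s^2 + s*(-28*b - 33) - 8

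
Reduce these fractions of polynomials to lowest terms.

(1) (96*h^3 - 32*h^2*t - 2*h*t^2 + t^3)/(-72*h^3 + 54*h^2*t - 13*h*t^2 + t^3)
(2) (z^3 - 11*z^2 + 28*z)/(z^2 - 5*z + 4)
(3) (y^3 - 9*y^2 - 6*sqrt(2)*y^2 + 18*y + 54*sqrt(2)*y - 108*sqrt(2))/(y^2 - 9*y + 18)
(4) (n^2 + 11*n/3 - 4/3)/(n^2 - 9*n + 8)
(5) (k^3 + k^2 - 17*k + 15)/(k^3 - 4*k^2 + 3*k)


(1) = (-24*h^2 + 2*h*t + t^2)/(18*h^2 - 9*h*t + t^2)
(2) = (z^2 - 7*z)/(z - 1)
(3) = y - 6*sqrt(2)
(4) = (3*n^2 + 11*n - 4)/(3*n^2 - 27*n + 24)
(5) = (k + 5)/k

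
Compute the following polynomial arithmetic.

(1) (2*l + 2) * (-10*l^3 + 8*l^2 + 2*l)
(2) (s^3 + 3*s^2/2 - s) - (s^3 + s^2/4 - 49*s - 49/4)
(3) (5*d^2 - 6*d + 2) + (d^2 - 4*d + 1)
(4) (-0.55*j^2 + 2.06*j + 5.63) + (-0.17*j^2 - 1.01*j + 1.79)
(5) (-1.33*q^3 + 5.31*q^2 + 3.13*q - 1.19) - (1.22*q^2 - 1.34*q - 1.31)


(1) = -20*l^4 - 4*l^3 + 20*l^2 + 4*l
(2) = 5*s^2/4 + 48*s + 49/4
(3) = 6*d^2 - 10*d + 3
(4) = -0.72*j^2 + 1.05*j + 7.42
(5) = -1.33*q^3 + 4.09*q^2 + 4.47*q + 0.12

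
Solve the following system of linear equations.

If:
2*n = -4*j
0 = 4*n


Then:
j = 0
n = 0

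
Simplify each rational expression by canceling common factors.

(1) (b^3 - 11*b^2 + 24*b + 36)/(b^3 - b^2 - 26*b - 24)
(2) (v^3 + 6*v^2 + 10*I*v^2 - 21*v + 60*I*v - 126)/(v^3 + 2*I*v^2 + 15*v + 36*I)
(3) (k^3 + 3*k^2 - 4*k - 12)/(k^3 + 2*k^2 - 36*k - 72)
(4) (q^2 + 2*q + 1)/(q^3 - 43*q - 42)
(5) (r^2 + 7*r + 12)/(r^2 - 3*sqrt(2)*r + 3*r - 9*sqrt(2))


(1) = (b - 6)/(b + 4)
(2) = (v^2 + v*(6 + 7*I) + 42*I)/(v^2 - I*v + 12)
(3) = (k^2 + k - 6)/(k^2 - 36)
(4) = (q + 1)/(q^2 - q - 42)
(5) = (r + 4)/(r - 3*sqrt(2))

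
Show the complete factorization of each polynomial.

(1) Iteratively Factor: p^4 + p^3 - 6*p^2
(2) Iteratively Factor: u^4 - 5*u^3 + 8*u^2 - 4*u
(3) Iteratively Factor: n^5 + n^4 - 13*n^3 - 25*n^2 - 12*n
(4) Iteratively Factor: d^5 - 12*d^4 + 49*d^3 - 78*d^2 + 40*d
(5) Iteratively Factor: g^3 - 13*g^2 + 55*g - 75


(1) = (p - 2)*(p^3 + 3*p^2) = p*(p - 2)*(p^2 + 3*p) = p*(p - 2)*(p + 3)*(p)
(2) = (u)*(u^3 - 5*u^2 + 8*u - 4) = u*(u - 1)*(u^2 - 4*u + 4) = u*(u - 2)*(u - 1)*(u - 2)
(3) = (n - 4)*(n^4 + 5*n^3 + 7*n^2 + 3*n) = (n - 4)*(n + 3)*(n^3 + 2*n^2 + n) = n*(n - 4)*(n + 3)*(n^2 + 2*n + 1) = n*(n - 4)*(n + 1)*(n + 3)*(n + 1)
(4) = (d)*(d^4 - 12*d^3 + 49*d^2 - 78*d + 40) = d*(d - 4)*(d^3 - 8*d^2 + 17*d - 10) = d*(d - 5)*(d - 4)*(d^2 - 3*d + 2) = d*(d - 5)*(d - 4)*(d - 1)*(d - 2)
(5) = (g - 3)*(g^2 - 10*g + 25) = (g - 5)*(g - 3)*(g - 5)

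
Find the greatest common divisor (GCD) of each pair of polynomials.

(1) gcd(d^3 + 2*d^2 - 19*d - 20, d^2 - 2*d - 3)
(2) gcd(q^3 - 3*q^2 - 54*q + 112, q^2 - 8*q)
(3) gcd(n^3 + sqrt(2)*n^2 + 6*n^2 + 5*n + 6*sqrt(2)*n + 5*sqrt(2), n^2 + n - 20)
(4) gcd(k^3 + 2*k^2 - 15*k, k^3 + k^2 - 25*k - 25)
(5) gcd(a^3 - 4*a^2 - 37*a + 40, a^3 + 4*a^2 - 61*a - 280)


(1) = gcd((d - 4)*(d + 1)*(d + 5), (d - 3)*(d + 1)) = d + 1
(2) = gcd((q - 8)*(q - 2)*(q + 7), q*(q - 8)) = q - 8
(3) = gcd((n + 1)*(n + 5)*(n + sqrt(2)), (n - 4)*(n + 5)) = n + 5
(4) = gcd(k*(k - 3)*(k + 5), (k - 5)*(k + 1)*(k + 5)) = k + 5
(5) = a^2 - 3*a - 40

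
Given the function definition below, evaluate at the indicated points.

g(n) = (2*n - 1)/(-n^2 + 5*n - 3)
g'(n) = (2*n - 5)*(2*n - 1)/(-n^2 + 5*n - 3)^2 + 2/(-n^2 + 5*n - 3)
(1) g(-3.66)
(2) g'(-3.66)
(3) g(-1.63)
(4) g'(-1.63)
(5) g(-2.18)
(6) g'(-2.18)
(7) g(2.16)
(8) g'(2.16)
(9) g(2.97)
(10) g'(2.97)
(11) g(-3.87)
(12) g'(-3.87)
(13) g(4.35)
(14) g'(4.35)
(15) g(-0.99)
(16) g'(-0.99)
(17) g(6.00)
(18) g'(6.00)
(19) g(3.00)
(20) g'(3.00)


(1) = 0.24
(2) = 0.03
(3) = 0.31
(4) = 0.04
(5) = 0.29
(6) = 0.04
(7) = 1.06
(8) = 0.41
(9) = 1.63
(10) = 1.17
(11) = 0.23
(12) = 0.03
(13) = -44.64
(14) = 945.85
(15) = 0.33
(16) = 0.04
(17) = -1.22
(18) = 0.73
(19) = 1.67
(20) = 1.22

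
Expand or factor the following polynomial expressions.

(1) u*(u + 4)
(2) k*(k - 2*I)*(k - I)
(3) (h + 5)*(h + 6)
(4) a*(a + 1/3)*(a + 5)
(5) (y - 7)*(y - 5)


(1) = u^2 + 4*u
(2) = k^3 - 3*I*k^2 - 2*k
(3) = h^2 + 11*h + 30
(4) = a^3 + 16*a^2/3 + 5*a/3
(5) = y^2 - 12*y + 35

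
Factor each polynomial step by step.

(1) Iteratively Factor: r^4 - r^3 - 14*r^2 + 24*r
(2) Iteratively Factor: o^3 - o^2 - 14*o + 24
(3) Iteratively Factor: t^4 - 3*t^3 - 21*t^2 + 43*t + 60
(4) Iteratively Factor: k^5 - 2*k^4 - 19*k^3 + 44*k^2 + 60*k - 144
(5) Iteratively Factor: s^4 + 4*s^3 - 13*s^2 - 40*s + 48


(1) = (r)*(r^3 - r^2 - 14*r + 24) = r*(r - 3)*(r^2 + 2*r - 8) = r*(r - 3)*(r - 2)*(r + 4)
(2) = (o - 2)*(o^2 + o - 12) = (o - 2)*(o + 4)*(o - 3)
(3) = (t + 4)*(t^3 - 7*t^2 + 7*t + 15) = (t - 5)*(t + 4)*(t^2 - 2*t - 3) = (t - 5)*(t - 3)*(t + 4)*(t + 1)
(4) = (k + 2)*(k^4 - 4*k^3 - 11*k^2 + 66*k - 72) = (k - 3)*(k + 2)*(k^3 - k^2 - 14*k + 24) = (k - 3)*(k + 2)*(k + 4)*(k^2 - 5*k + 6) = (k - 3)*(k - 2)*(k + 2)*(k + 4)*(k - 3)
(5) = (s - 1)*(s^3 + 5*s^2 - 8*s - 48) = (s - 1)*(s + 4)*(s^2 + s - 12) = (s - 3)*(s - 1)*(s + 4)*(s + 4)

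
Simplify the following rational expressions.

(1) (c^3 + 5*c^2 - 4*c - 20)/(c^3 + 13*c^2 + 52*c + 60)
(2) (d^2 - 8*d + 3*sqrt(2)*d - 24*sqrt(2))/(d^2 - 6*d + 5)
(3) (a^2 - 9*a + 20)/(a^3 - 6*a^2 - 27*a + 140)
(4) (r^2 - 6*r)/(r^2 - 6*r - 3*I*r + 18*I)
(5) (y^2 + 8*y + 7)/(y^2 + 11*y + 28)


(1) = (c - 2)/(c + 6)
(2) = (d^2 + d*(-8 + 3*sqrt(2)) - 24*sqrt(2))/(d^2 - 6*d + 5)
(3) = (a - 5)/(a^2 - 2*a - 35)
(4) = r/(r - 3*I)
(5) = (y + 1)/(y + 4)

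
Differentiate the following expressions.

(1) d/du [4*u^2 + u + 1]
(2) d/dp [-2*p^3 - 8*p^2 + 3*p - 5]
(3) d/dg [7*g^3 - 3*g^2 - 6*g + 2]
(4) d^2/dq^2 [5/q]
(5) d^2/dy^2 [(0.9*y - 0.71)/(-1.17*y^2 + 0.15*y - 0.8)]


(1) = 8*u + 1
(2) = -6*p^2 - 16*p + 3
(3) = 21*g^2 - 6*g - 6
(4) = 10/q^3
(5) = (-(0.9*y - 0.71)*(2.34*y - 0.15)*(4.68*y - 0.3) + (6.318*y - 1.9314)*(1.17*y^2 - 0.15*y + 0.8))/(1.17*y^2 - 0.15*y + 0.8)^3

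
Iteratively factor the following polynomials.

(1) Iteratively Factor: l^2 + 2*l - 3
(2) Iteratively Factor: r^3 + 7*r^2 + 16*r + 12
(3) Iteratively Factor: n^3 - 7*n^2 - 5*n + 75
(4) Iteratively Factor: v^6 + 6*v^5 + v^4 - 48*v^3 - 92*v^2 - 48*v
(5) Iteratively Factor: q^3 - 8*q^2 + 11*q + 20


(1) = (l - 1)*(l + 3)
(2) = (r + 3)*(r^2 + 4*r + 4) = (r + 2)*(r + 3)*(r + 2)
(3) = (n - 5)*(n^2 - 2*n - 15) = (n - 5)*(n + 3)*(n - 5)
(4) = (v + 4)*(v^5 + 2*v^4 - 7*v^3 - 20*v^2 - 12*v) = (v - 3)*(v + 4)*(v^4 + 5*v^3 + 8*v^2 + 4*v) = (v - 3)*(v + 2)*(v + 4)*(v^3 + 3*v^2 + 2*v) = (v - 3)*(v + 1)*(v + 2)*(v + 4)*(v^2 + 2*v) = (v - 3)*(v + 1)*(v + 2)^2*(v + 4)*(v)
(5) = (q - 4)*(q^2 - 4*q - 5) = (q - 4)*(q + 1)*(q - 5)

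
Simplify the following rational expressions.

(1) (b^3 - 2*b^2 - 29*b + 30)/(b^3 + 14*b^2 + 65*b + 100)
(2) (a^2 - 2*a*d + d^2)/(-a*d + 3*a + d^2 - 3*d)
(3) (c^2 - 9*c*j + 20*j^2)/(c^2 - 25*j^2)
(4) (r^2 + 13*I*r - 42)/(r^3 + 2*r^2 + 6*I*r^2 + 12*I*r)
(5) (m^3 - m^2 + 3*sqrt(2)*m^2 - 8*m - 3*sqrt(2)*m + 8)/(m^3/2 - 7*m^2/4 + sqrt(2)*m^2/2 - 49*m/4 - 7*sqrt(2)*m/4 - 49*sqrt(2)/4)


(1) = (b^2 - 7*b + 6)/(b^2 + 9*b + 20)
(2) = (-a + d)/(d - 3)
(3) = (c - 4*j)/(c + 5*j)
(4) = (r + 7*I)/(r^2 + 2*r)
(5) = (4*m^3 + m^2*(-4 + 12*sqrt(2)) + m*(-32 - 12*sqrt(2)) + 32)/(2*m^3 + m^2*(-7 + 2*sqrt(2)) + m*(-49 - 7*sqrt(2)) - 49*sqrt(2))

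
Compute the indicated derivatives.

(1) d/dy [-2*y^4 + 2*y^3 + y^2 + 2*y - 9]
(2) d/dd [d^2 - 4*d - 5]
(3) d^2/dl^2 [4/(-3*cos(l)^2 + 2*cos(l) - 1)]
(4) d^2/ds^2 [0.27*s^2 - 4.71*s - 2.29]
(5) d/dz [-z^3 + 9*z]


(1) = -8*y^3 + 6*y^2 + 2*y + 2
(2) = 2*d - 4
(3) = 2*(-72*sin(l)^4 + 20*sin(l)^2 - 49*cos(l) + 9*cos(3*l) + 56)/(3*sin(l)^2 + 2*cos(l) - 4)^3
(4) = 0.540000000000000
(5) = 9 - 3*z^2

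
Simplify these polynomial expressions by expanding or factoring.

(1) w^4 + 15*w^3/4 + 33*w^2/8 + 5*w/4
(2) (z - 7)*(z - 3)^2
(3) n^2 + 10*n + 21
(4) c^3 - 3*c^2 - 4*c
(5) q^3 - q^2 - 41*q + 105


(1) = w*(w + 1/2)*(w + 5/4)*(w + 2)
(2) = z^3 - 13*z^2 + 51*z - 63
(3) = (n + 3)*(n + 7)
(4) = c*(c - 4)*(c + 1)
(5) = (q - 5)*(q - 3)*(q + 7)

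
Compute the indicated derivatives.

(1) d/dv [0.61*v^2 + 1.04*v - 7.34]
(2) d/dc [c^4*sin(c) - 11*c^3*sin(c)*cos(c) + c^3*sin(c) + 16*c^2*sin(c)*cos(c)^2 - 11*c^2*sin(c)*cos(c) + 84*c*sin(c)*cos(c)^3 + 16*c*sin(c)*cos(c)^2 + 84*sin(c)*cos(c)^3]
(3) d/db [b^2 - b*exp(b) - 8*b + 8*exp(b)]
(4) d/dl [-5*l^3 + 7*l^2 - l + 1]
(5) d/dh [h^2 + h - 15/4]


(1) = 1.22*v + 1.04
(2) = c^4*cos(c) + 4*c^3*sin(c) + c^3*cos(c) - 11*c^3*cos(2*c) + 3*c^2*sin(c) - 33*c^2*sin(2*c)/2 + 4*c^2*cos(c) - 11*c^2*cos(2*c) + 12*c^2*cos(3*c) + 8*c*sin(c) - 11*c*sin(2*c) + 8*c*sin(3*c) + 4*c*cos(c) + 84*c*cos(2*c)^2 + 42*c*cos(2*c) + 12*c*cos(3*c) - 42*c + 4*sin(c) + 21*sin(2*c) + 4*sin(3*c) + 21*sin(4*c)/2 + 84*cos(2*c)^2 + 42*cos(2*c) - 42
(3) = -b*exp(b) + 2*b + 7*exp(b) - 8
(4) = -15*l^2 + 14*l - 1
(5) = 2*h + 1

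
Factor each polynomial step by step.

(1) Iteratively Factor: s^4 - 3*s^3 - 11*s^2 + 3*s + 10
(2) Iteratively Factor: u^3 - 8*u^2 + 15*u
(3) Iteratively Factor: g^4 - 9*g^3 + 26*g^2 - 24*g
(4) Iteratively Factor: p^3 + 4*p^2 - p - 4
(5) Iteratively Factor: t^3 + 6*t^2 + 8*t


(1) = (s - 5)*(s^3 + 2*s^2 - s - 2) = (s - 5)*(s + 2)*(s^2 - 1) = (s - 5)*(s - 1)*(s + 2)*(s + 1)
(2) = (u - 5)*(u^2 - 3*u) = u*(u - 5)*(u - 3)
(3) = (g - 4)*(g^3 - 5*g^2 + 6*g) = (g - 4)*(g - 3)*(g^2 - 2*g) = (g - 4)*(g - 3)*(g - 2)*(g)
(4) = (p + 4)*(p^2 - 1) = (p + 1)*(p + 4)*(p - 1)
(5) = (t + 2)*(t^2 + 4*t) = (t + 2)*(t + 4)*(t)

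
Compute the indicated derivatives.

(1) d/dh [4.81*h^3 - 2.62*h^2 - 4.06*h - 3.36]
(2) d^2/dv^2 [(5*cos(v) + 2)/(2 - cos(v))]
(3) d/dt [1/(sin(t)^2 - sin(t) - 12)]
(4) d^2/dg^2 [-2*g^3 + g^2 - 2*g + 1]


(1) = 14.43*h^2 - 5.24*h - 4.06
(2) = 12*(cos(v)^2 + 2*cos(v) - 2)/(cos(v) - 2)^3
(3) = (1 - 2*sin(t))*cos(t)/(sin(t) + cos(t)^2 + 11)^2
(4) = 2 - 12*g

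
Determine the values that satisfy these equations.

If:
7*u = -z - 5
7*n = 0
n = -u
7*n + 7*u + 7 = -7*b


Then:
b = -1
n = 0
u = 0
z = -5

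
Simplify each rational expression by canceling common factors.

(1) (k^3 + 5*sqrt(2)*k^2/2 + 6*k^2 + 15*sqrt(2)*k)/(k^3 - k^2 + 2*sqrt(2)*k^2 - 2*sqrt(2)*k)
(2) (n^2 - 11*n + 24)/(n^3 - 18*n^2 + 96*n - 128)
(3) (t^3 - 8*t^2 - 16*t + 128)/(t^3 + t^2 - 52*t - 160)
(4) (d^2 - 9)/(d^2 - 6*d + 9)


(1) = (2*k^2 + k*(5*sqrt(2) + 12) + 30*sqrt(2))/(2*k^2 + k*(-2 + 4*sqrt(2)) - 4*sqrt(2))
(2) = (n - 3)/(n^2 - 10*n + 16)
(3) = (t - 4)/(t + 5)
(4) = (d + 3)/(d - 3)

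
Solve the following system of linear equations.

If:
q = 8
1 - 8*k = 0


Then:
k = 1/8
q = 8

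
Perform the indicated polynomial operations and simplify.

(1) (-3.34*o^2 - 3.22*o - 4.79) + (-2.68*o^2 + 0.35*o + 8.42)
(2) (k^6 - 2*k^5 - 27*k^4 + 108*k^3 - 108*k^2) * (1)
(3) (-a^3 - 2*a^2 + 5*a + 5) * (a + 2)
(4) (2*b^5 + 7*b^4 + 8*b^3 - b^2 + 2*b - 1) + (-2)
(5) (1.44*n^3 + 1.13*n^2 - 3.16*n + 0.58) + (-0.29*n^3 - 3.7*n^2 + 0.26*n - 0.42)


(1) = -6.02*o^2 - 2.87*o + 3.63
(2) = k^6 - 2*k^5 - 27*k^4 + 108*k^3 - 108*k^2
(3) = -a^4 - 4*a^3 + a^2 + 15*a + 10
(4) = 2*b^5 + 7*b^4 + 8*b^3 - b^2 + 2*b - 3
(5) = 1.15*n^3 - 2.57*n^2 - 2.9*n + 0.16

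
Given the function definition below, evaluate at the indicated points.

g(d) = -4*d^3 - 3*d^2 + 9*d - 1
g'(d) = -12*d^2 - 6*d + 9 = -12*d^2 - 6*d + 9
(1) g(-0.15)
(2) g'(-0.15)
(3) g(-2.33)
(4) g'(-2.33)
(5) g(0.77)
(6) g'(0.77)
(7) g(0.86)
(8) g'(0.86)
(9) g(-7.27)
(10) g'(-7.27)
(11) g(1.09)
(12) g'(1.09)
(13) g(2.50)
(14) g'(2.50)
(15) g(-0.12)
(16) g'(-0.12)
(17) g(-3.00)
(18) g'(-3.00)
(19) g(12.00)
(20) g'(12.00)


(1) = -2.40
(2) = 9.63
(3) = 12.34
(4) = -42.17
(5) = 2.33
(6) = -2.73
(7) = 1.98
(8) = -5.04
(9) = 1311.97
(10) = -581.61
(11) = 0.07
(12) = -11.80
(13) = -59.75
(14) = -81.00
(15) = -2.12
(16) = 9.55
(17) = 53.00
(18) = -81.00
(19) = -7237.00
(20) = -1791.00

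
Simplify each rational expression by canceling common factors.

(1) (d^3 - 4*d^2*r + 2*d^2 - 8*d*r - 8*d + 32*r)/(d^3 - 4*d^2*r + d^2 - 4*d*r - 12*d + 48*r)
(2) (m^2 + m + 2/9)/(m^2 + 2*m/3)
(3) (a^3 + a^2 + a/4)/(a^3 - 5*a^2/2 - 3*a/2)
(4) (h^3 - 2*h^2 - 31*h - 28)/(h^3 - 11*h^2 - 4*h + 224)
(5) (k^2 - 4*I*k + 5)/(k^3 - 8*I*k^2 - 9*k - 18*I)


(1) = (d - 2)/(d - 3)
(2) = (3*m + 1)/(3*m)
(3) = (2*a + 1)/(2*a - 6)
(4) = (h + 1)/(h - 8)
(5) = (k - 5*I)/(k^2 - 9*I*k - 18)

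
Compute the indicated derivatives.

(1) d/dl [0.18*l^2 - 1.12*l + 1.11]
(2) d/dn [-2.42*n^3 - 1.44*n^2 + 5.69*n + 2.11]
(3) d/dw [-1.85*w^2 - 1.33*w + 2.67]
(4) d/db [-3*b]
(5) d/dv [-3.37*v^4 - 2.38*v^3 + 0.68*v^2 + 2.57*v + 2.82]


(1) = 0.36*l - 1.12
(2) = -7.26*n^2 - 2.88*n + 5.69
(3) = -3.7*w - 1.33
(4) = -3
(5) = -13.48*v^3 - 7.14*v^2 + 1.36*v + 2.57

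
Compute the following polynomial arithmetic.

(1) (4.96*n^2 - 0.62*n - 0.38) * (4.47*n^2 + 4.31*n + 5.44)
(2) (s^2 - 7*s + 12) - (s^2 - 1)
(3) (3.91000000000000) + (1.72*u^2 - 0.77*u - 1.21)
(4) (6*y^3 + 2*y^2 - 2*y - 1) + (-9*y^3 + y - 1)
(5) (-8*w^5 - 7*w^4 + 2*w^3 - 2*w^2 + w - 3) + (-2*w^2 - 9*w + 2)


(1) = 22.1712*n^4 + 18.6062*n^3 + 22.6116*n^2 - 5.0106*n - 2.0672
(2) = 13 - 7*s
(3) = 1.72*u^2 - 0.77*u + 2.7
(4) = -3*y^3 + 2*y^2 - y - 2
(5) = -8*w^5 - 7*w^4 + 2*w^3 - 4*w^2 - 8*w - 1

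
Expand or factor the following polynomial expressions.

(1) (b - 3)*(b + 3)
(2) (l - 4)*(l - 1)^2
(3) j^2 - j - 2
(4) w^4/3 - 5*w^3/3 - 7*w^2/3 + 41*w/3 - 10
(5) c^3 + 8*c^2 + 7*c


(1) = b^2 - 9
(2) = l^3 - 6*l^2 + 9*l - 4
(3) = (j - 2)*(j + 1)
(4) = (w/3 + 1)*(w - 5)*(w - 2)*(w - 1)
(5) = c*(c + 1)*(c + 7)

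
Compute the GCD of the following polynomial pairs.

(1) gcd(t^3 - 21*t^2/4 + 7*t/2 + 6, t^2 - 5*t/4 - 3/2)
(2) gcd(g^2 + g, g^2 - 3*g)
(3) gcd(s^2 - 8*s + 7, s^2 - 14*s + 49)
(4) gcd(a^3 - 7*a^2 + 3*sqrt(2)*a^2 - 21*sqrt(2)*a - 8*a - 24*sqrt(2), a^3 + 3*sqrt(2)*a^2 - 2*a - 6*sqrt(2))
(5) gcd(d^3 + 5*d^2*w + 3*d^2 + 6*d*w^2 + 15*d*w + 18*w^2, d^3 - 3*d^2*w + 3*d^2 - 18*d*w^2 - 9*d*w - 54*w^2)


(1) = t^2 - 5*t/4 - 3/2
(2) = g
(3) = gcd((s - 7)*(s - 1), (s - 7)^2) = s - 7
(4) = a + 3*sqrt(2)
(5) = gcd((d + 3)*(d + 2*w)*(d + 3*w), (d + 3)*(d - 6*w)*(d + 3*w)) = d^2 + 3*d*w + 3*d + 9*w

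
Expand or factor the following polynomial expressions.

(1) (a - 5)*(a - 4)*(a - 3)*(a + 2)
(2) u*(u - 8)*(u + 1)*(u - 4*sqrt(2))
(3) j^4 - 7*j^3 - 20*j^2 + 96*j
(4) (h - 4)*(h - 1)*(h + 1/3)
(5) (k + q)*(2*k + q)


(1) = a^4 - 10*a^3 + 23*a^2 + 34*a - 120
(2) = u^4 - 7*u^3 - 4*sqrt(2)*u^3 - 8*u^2 + 28*sqrt(2)*u^2 + 32*sqrt(2)*u
(3) = j*(j - 8)*(j - 3)*(j + 4)
(4) = h^3 - 14*h^2/3 + 7*h/3 + 4/3
(5) = 2*k^2 + 3*k*q + q^2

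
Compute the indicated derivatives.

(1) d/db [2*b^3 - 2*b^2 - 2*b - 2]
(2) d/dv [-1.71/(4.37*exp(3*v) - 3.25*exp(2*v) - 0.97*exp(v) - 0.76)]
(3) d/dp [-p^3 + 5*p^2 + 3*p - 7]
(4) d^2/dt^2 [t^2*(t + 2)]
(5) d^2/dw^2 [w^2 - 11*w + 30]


(1) = 6*b^2 - 4*b - 2
(2) = (22.4181*exp(2*v) - 11.115*exp(v) - 1.6587)*exp(v)/(-4.37*exp(3*v) + 3.25*exp(2*v) + 0.97*exp(v) + 0.76)^2
(3) = -3*p^2 + 10*p + 3
(4) = 6*t + 4
(5) = 2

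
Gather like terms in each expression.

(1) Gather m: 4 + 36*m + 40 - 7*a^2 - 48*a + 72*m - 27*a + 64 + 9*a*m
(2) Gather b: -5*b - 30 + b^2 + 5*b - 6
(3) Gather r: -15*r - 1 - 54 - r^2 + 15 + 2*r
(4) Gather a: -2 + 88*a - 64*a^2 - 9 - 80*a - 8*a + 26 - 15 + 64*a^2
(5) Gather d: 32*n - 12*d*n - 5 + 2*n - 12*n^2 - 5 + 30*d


(1) = -7*a^2 - 75*a + m*(9*a + 108) + 108
(2) = b^2 - 36
(3) = -r^2 - 13*r - 40
(4) = 0
(5) = d*(30 - 12*n) - 12*n^2 + 34*n - 10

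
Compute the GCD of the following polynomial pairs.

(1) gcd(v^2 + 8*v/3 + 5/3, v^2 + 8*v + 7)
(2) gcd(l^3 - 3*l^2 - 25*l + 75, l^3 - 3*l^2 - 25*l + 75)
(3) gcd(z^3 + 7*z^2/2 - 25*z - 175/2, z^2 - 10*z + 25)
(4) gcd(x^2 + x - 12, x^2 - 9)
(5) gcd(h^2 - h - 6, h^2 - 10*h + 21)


(1) = gcd((v + 1)*(v + 5/3), (v + 1)*(v + 7)) = v + 1
(2) = gcd((l - 5)*(l - 3)*(l + 5), (l - 5)*(l - 3)*(l + 5)) = l^3 - 3*l^2 - 25*l + 75
(3) = gcd((z - 5)*(z + 7/2)*(z + 5), (z - 5)^2) = z - 5
(4) = x - 3
(5) = h - 3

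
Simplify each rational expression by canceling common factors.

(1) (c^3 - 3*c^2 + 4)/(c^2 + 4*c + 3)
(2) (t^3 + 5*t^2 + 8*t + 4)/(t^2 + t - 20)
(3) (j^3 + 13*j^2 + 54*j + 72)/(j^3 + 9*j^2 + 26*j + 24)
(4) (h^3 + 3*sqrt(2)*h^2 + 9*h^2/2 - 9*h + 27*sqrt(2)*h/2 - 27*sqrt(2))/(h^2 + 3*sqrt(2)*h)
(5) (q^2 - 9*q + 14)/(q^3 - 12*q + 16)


(1) = (c^2 - 4*c + 4)/(c + 3)
(2) = (t^3 + 5*t^2 + 8*t + 4)/(t^2 + t - 20)
(3) = (j + 6)/(j + 2)
(4) = (2*h^2 + 9*h - 18)/(2*h)
(5) = (q - 7)/(q^2 + 2*q - 8)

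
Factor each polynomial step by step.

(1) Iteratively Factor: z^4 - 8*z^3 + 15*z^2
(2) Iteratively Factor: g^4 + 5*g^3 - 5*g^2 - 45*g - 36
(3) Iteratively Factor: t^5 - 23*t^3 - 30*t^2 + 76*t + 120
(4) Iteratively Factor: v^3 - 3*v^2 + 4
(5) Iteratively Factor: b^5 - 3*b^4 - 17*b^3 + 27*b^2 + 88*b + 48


(1) = (z)*(z^3 - 8*z^2 + 15*z) = z^2*(z^2 - 8*z + 15) = z^2*(z - 3)*(z - 5)
(2) = (g + 3)*(g^3 + 2*g^2 - 11*g - 12) = (g + 1)*(g + 3)*(g^2 + g - 12) = (g + 1)*(g + 3)*(g + 4)*(g - 3)
(3) = (t + 2)*(t^4 - 2*t^3 - 19*t^2 + 8*t + 60) = (t - 2)*(t + 2)*(t^3 - 19*t - 30) = (t - 2)*(t + 2)^2*(t^2 - 2*t - 15) = (t - 2)*(t + 2)^2*(t + 3)*(t - 5)
(4) = (v - 2)*(v^2 - v - 2) = (v - 2)^2*(v + 1)
(5) = (b + 3)*(b^4 - 6*b^3 + b^2 + 24*b + 16) = (b + 1)*(b + 3)*(b^3 - 7*b^2 + 8*b + 16) = (b - 4)*(b + 1)*(b + 3)*(b^2 - 3*b - 4) = (b - 4)^2*(b + 1)*(b + 3)*(b + 1)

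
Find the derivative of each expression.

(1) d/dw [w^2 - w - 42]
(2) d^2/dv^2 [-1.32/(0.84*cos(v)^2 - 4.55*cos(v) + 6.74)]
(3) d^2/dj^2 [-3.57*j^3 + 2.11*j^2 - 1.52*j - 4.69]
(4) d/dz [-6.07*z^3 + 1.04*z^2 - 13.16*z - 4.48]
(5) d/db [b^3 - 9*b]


(1) = 2*w - 1
(2) = (3.725568*(1 - cos(v)^2)^2 - 15.13512*cos(v)^3 - 0.703164*cos(v)^2 + 70.75068*cos(v) - 43.433544)/(0.84*cos(v)^2 - 4.55*cos(v) + 6.74)^3
(3) = 4.22 - 21.42*j
(4) = -18.21*z^2 + 2.08*z - 13.16
(5) = 3*b^2 - 9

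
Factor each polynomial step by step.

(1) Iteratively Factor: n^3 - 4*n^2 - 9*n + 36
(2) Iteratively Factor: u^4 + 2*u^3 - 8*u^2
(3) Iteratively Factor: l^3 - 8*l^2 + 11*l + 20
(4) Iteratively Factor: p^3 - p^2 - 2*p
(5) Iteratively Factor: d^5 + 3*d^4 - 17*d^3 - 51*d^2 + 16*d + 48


(1) = (n - 3)*(n^2 - n - 12) = (n - 4)*(n - 3)*(n + 3)
(2) = (u)*(u^3 + 2*u^2 - 8*u) = u^2*(u^2 + 2*u - 8) = u^2*(u + 4)*(u - 2)
(3) = (l + 1)*(l^2 - 9*l + 20) = (l - 5)*(l + 1)*(l - 4)
(4) = (p - 2)*(p^2 + p) = p*(p - 2)*(p + 1)
(5) = (d + 3)*(d^4 - 17*d^2 + 16) = (d + 3)*(d + 4)*(d^3 - 4*d^2 - d + 4) = (d + 1)*(d + 3)*(d + 4)*(d^2 - 5*d + 4) = (d - 4)*(d + 1)*(d + 3)*(d + 4)*(d - 1)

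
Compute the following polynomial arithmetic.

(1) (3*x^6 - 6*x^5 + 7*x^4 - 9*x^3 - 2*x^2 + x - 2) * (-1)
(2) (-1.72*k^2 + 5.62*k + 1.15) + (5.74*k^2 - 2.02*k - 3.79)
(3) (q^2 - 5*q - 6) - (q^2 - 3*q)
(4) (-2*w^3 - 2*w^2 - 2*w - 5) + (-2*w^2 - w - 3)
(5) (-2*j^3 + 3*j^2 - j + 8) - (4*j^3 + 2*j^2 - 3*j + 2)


(1) = -3*x^6 + 6*x^5 - 7*x^4 + 9*x^3 + 2*x^2 - x + 2
(2) = 4.02*k^2 + 3.6*k - 2.64
(3) = -2*q - 6
(4) = -2*w^3 - 4*w^2 - 3*w - 8
(5) = -6*j^3 + j^2 + 2*j + 6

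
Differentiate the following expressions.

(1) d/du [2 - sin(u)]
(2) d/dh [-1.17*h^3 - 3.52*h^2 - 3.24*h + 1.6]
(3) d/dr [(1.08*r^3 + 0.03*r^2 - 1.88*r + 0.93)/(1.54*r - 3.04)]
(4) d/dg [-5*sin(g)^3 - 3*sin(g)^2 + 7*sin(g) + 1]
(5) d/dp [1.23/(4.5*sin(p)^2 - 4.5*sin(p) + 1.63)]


(1) = -cos(u)
(2) = -3.51*h^2 - 7.04*h - 3.24
(3) = (3.3264*r^3 - 9.8034*r^2 - 0.1824*r + 4.283)/(2.3716*r^2 - 9.3632*r + 9.2416)
(4) = (-15*sin(g)^2 - 6*sin(g) + 7)*cos(g)
(5) = (5.535 - 11.07*sin(p))*cos(p)/(4.5*sin(p)^2 - 4.5*sin(p) + 1.63)^2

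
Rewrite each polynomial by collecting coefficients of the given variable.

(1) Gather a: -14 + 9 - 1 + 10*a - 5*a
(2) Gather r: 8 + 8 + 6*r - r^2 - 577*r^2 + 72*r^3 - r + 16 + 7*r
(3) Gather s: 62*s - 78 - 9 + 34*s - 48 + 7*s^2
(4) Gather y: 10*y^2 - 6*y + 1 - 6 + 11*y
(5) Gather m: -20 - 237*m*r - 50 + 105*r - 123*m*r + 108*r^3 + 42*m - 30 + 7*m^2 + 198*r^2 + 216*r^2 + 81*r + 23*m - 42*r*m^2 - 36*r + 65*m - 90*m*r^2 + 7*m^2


(1) = 5*a - 6
(2) = 72*r^3 - 578*r^2 + 12*r + 32
(3) = 7*s^2 + 96*s - 135
(4) = 10*y^2 + 5*y - 5
(5) = m^2*(14 - 42*r) + m*(-90*r^2 - 360*r + 130) + 108*r^3 + 414*r^2 + 150*r - 100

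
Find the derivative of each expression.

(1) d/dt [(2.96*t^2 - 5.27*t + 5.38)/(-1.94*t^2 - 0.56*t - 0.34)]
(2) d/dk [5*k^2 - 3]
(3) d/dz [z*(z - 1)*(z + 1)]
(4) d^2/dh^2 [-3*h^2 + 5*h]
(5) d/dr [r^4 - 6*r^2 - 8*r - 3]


(1) = (-11.8814*t^2 + 18.8616*t + 4.8046)/(3.7636*t^4 + 2.1728*t^3 + 1.6328*t^2 + 0.3808*t + 0.1156)
(2) = 10*k
(3) = 3*z^2 - 1
(4) = -6
(5) = 4*r^3 - 12*r - 8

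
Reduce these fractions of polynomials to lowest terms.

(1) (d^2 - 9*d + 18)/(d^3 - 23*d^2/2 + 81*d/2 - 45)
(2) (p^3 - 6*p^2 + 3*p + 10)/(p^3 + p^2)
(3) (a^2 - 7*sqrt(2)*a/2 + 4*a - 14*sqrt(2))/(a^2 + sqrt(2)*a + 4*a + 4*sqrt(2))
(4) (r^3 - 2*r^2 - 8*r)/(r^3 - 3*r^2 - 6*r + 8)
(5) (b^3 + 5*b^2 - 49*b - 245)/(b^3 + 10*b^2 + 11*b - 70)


(1) = 2/(2*d - 5)
(2) = (p^2 - 7*p + 10)/p^2
(3) = (2*a - 7*sqrt(2))/(2*a + 2*sqrt(2))
(4) = r/(r - 1)
(5) = (b - 7)/(b - 2)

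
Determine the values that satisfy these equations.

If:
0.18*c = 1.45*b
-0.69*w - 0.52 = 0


Then:
b = 0.124137931034483*c
w = -0.75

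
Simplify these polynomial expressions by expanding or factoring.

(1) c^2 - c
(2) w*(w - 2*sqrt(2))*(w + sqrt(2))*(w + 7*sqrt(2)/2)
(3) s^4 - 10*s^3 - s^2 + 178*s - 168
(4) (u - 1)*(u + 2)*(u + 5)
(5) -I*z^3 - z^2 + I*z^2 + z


(1) = c*(c - 1)
(2) = w^4 + 5*sqrt(2)*w^3/2 - 11*w^2 - 14*sqrt(2)*w
(3) = (s - 7)*(s - 6)*(s - 1)*(s + 4)
(4) = u^3 + 6*u^2 + 3*u - 10
(5) = z*(z - I)*(-I*z + I)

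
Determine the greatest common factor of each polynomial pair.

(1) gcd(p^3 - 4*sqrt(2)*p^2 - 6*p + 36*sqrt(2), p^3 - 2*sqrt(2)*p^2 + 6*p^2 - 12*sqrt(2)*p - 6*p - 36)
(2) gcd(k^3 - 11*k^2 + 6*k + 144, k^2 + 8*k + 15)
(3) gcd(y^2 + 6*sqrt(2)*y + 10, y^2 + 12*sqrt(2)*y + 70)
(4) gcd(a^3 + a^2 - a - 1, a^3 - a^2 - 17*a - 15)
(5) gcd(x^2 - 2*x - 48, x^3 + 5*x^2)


(1) = p - 3*sqrt(2)
(2) = gcd((k - 8)*(k - 6)*(k + 3), (k + 3)*(k + 5)) = k + 3
(3) = gcd((y + sqrt(2))*(y + 5*sqrt(2)), (y + 5*sqrt(2))*(y + 7*sqrt(2))) = y + 5*sqrt(2)
(4) = gcd((a - 1)*(a + 1)^2, (a - 5)*(a + 1)*(a + 3)) = a + 1
(5) = 1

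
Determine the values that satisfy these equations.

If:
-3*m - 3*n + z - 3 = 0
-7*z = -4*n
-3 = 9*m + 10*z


Then:
m = 23/11
n = -42/11
z = -24/11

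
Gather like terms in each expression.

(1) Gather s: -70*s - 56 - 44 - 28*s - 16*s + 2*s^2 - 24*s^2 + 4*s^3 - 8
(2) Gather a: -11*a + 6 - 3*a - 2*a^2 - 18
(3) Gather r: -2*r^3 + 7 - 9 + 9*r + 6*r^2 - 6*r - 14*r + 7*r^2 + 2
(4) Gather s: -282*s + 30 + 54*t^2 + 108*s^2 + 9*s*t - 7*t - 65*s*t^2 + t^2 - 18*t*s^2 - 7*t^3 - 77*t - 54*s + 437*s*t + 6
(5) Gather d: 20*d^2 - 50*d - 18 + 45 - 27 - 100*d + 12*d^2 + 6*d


(1) = 4*s^3 - 22*s^2 - 114*s - 108
(2) = -2*a^2 - 14*a - 12
(3) = -2*r^3 + 13*r^2 - 11*r
(4) = s^2*(108 - 18*t) + s*(-65*t^2 + 446*t - 336) - 7*t^3 + 55*t^2 - 84*t + 36
(5) = 32*d^2 - 144*d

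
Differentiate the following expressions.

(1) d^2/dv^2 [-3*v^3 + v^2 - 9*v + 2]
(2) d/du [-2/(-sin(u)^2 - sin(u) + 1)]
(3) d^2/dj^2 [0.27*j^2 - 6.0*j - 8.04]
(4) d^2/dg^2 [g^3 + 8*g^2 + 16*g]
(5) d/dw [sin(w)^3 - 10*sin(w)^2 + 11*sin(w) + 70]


(1) = 2 - 18*v
(2) = -2*(2*sin(u) + 1)*cos(u)/(sin(u) - cos(u)^2)^2
(3) = 0.540000000000000
(4) = 6*g + 16
(5) = (3*sin(w)^2 - 20*sin(w) + 11)*cos(w)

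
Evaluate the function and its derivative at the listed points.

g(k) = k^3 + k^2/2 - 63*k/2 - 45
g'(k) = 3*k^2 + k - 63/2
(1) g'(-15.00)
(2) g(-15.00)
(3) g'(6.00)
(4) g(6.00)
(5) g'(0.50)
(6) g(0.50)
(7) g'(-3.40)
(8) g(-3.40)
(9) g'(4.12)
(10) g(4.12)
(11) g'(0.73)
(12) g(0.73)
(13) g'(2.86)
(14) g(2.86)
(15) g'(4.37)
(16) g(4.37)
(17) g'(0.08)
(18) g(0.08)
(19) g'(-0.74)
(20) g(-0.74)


(1) = 628.50
(2) = -2835.00
(3) = 82.50
(4) = 0.00
(5) = -30.25
(6) = -60.50
(7) = -0.22
(8) = 28.58
(9) = 23.54
(10) = -96.36
(11) = -29.17
(12) = -67.34
(13) = -4.10
(14) = -107.61
(15) = 30.16
(16) = -89.65
(17) = -31.40
(18) = -47.52
(19) = -30.60
(20) = -21.82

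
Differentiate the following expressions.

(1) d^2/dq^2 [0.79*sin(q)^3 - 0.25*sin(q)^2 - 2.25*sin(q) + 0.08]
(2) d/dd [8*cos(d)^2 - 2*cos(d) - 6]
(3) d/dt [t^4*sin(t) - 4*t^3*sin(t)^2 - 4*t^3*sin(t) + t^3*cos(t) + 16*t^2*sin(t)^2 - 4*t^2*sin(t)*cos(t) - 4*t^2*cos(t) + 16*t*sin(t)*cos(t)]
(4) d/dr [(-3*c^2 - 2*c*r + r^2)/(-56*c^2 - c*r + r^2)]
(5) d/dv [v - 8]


(1) = 1.6575*sin(q) + 1.7775*sin(3*q) - 0.5*cos(2*q)
(2) = 2*(1 - 8*cos(d))*sin(d)
(3) = t^4*cos(t) + 3*t^3*sin(t) - 4*t^3*sin(2*t) - 4*t^3*cos(t) - 8*t^2*sin(t) + 16*t^2*sin(2*t) + 3*t^2*cos(t) + 2*t^2*cos(2*t) - 6*t^2 - 4*t*sin(2*t) - 8*t*cos(t) + 16*t + 8*sin(2*t)
(4) = c*(109*c^2 - 106*c*r + r^2)/(3136*c^4 + 112*c^3*r - 111*c^2*r^2 - 2*c*r^3 + r^4)
(5) = 1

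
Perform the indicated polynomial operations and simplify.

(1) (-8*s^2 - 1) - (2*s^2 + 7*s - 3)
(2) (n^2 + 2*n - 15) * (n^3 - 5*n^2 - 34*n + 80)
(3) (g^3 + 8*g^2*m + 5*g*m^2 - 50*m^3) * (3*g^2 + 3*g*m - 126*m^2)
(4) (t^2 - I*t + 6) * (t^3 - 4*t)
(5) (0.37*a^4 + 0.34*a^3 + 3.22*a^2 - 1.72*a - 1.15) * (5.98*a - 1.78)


(1) = -10*s^2 - 7*s + 2
(2) = n^5 - 3*n^4 - 59*n^3 + 87*n^2 + 670*n - 1200
(3) = 3*g^5 + 27*g^4*m - 87*g^3*m^2 - 1143*g^2*m^3 - 780*g*m^4 + 6300*m^5
(4) = t^5 - I*t^4 + 2*t^3 + 4*I*t^2 - 24*t
(5) = 2.2126*a^5 + 1.3746*a^4 + 18.6504*a^3 - 16.0172*a^2 - 3.8154*a + 2.047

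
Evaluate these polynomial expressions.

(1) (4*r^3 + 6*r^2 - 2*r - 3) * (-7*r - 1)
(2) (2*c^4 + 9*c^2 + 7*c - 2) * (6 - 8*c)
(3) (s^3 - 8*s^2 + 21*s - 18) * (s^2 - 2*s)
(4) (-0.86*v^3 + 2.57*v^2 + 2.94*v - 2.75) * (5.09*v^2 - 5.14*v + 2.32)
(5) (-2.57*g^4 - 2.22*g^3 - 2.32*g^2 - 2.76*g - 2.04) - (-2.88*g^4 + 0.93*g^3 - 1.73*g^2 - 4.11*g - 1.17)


(1) = -28*r^4 - 46*r^3 + 8*r^2 + 23*r + 3
(2) = -16*c^5 + 12*c^4 - 72*c^3 - 2*c^2 + 58*c - 12
(3) = s^5 - 10*s^4 + 37*s^3 - 60*s^2 + 36*s
(4) = -4.3774*v^5 + 17.5017*v^4 - 0.2404*v^3 - 23.1467*v^2 + 20.9558*v - 6.38
(5) = 0.31*g^4 - 3.15*g^3 - 0.59*g^2 + 1.35*g - 0.87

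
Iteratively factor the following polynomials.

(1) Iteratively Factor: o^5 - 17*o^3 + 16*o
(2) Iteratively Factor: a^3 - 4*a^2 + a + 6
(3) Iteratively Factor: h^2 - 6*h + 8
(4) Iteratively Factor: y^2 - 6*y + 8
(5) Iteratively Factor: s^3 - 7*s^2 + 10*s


(1) = (o + 4)*(o^4 - 4*o^3 - o^2 + 4*o) = (o - 1)*(o + 4)*(o^3 - 3*o^2 - 4*o) = (o - 4)*(o - 1)*(o + 4)*(o^2 + o) = o*(o - 4)*(o - 1)*(o + 4)*(o + 1)
(2) = (a - 3)*(a^2 - a - 2) = (a - 3)*(a + 1)*(a - 2)
(3) = (h - 4)*(h - 2)
(4) = (y - 2)*(y - 4)
(5) = (s)*(s^2 - 7*s + 10) = s*(s - 5)*(s - 2)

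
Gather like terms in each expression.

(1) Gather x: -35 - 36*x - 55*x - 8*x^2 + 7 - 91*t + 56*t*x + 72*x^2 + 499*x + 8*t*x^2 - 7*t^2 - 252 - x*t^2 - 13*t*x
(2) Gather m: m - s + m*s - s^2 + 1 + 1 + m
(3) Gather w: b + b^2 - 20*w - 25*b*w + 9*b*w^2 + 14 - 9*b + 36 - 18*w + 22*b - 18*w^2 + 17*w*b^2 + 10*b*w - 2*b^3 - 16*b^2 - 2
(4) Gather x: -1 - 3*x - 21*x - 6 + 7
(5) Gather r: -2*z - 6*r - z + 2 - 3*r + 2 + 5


(1) = -7*t^2 - 91*t + x^2*(8*t + 64) + x*(-t^2 + 43*t + 408) - 280
(2) = m*(s + 2) - s^2 - s + 2
(3) = -2*b^3 - 15*b^2 + 14*b + w^2*(9*b - 18) + w*(17*b^2 - 15*b - 38) + 48
(4) = -24*x
(5) = -9*r - 3*z + 9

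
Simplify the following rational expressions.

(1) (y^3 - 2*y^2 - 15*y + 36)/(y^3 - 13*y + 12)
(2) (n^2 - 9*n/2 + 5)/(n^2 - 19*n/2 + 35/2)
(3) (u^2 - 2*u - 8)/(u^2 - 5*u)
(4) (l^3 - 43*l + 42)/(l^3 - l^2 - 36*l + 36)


(1) = (y - 3)/(y - 1)
(2) = (n - 2)/(n - 7)
(3) = (u^2 - 2*u - 8)/(u^2 - 5*u)
(4) = (l + 7)/(l + 6)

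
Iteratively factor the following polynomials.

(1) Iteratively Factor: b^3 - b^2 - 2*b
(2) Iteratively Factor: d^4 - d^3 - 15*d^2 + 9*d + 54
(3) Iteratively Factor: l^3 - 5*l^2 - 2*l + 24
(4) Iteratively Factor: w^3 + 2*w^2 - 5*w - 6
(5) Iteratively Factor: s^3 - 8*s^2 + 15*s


(1) = (b)*(b^2 - b - 2) = b*(b - 2)*(b + 1)
(2) = (d + 2)*(d^3 - 3*d^2 - 9*d + 27) = (d - 3)*(d + 2)*(d^2 - 9) = (d - 3)*(d + 2)*(d + 3)*(d - 3)
(3) = (l + 2)*(l^2 - 7*l + 12) = (l - 4)*(l + 2)*(l - 3)
(4) = (w - 2)*(w^2 + 4*w + 3) = (w - 2)*(w + 1)*(w + 3)
(5) = (s - 5)*(s^2 - 3*s) = s*(s - 5)*(s - 3)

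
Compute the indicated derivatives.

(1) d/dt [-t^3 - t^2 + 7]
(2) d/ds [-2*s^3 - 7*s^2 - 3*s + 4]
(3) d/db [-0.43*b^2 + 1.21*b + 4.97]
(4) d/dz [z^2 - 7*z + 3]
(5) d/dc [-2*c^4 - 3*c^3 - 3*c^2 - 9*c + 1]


(1) = t*(-3*t - 2)
(2) = -6*s^2 - 14*s - 3
(3) = 1.21 - 0.86*b
(4) = 2*z - 7
(5) = -8*c^3 - 9*c^2 - 6*c - 9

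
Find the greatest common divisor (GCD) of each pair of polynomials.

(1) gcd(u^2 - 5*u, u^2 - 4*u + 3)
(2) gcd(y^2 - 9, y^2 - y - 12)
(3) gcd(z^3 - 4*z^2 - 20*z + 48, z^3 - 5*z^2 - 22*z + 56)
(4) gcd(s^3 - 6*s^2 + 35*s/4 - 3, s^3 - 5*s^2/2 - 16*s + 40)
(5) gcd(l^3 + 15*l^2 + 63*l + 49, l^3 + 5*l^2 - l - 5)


(1) = gcd(u*(u - 5), (u - 3)*(u - 1)) = 1
(2) = y + 3
(3) = gcd((z - 6)*(z - 2)*(z + 4), (z - 7)*(z - 2)*(z + 4)) = z^2 + 2*z - 8
(4) = gcd((s - 4)*(s - 3/2)*(s - 1/2), (s - 4)*(s - 5/2)*(s + 4)) = s - 4
(5) = l + 1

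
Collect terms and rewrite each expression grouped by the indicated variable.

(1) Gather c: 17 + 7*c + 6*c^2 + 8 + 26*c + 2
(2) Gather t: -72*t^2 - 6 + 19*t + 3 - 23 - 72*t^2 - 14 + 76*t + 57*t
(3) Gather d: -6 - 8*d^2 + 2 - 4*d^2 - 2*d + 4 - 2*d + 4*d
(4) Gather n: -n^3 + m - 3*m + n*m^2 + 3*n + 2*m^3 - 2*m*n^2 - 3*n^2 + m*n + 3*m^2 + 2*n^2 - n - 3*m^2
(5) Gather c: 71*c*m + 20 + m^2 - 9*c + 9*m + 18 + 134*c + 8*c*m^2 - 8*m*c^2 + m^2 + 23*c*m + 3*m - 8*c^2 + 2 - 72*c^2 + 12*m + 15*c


(1) = 6*c^2 + 33*c + 27
(2) = -144*t^2 + 152*t - 40
(3) = -12*d^2
(4) = 2*m^3 - 2*m - n^3 + n^2*(-2*m - 1) + n*(m^2 + m + 2)
(5) = c^2*(-8*m - 80) + c*(8*m^2 + 94*m + 140) + 2*m^2 + 24*m + 40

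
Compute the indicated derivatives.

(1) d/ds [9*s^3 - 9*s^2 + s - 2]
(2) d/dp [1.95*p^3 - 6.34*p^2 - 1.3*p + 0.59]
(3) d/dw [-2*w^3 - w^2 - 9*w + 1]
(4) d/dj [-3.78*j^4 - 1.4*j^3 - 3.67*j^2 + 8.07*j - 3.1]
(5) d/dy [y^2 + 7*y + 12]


(1) = 27*s^2 - 18*s + 1
(2) = 5.85*p^2 - 12.68*p - 1.3
(3) = -6*w^2 - 2*w - 9
(4) = -15.12*j^3 - 4.2*j^2 - 7.34*j + 8.07
(5) = 2*y + 7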